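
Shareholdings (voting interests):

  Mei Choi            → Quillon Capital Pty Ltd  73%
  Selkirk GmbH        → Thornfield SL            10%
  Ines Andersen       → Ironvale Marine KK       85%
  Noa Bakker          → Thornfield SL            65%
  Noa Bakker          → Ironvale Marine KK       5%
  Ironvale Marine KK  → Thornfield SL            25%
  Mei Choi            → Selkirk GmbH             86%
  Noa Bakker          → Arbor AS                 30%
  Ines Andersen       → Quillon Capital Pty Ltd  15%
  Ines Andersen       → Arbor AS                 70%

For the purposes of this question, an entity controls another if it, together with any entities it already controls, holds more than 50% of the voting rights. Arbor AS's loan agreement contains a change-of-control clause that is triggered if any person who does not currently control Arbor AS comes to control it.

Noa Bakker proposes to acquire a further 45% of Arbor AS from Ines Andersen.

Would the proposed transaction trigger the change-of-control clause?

Yes

The purchase adds only to Noa's holdings (Ines's stake shrinks), so Noa is the only person who could newly come to control Arbor.
Noa holds 65% of Thornfield, so Noa controls Thornfield.
In Arbor, Noa's side holds only 30%, not > 50%.
So before the transaction, Noa does not control Arbor.
After the purchase, Noa's direct stake in Arbor rises to 30% + 45% = 75%, and Ines's stake falls to 25%.
Noa holds 75% of Arbor, so Noa controls Arbor.
Noa did not control Arbor before and does after, so the clause is triggered.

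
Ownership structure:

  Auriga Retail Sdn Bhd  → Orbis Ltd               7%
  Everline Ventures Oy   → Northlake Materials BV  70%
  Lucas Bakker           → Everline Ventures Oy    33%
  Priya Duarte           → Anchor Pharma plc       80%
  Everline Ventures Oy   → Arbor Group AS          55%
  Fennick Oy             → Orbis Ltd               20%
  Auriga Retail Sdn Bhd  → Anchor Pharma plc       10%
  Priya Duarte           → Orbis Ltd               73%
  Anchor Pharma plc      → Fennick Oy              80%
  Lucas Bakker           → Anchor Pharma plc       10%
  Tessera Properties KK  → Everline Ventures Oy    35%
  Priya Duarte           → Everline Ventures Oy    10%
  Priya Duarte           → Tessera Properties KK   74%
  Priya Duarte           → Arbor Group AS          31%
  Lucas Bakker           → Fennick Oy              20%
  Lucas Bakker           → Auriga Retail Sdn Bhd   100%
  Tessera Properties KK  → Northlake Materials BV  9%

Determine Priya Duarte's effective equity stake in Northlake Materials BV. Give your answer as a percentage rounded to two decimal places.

31.79%

Priya reaches Northlake along 3 paths.
Via Tessera: 74% × 9% = 6.66%.
Via Everline: 10% × 70% = 7%.
Via Tessera → Everline: 74% × 35% × 70% = 18.13%.
Total: 6.66% + 7% + 18.13% = 31.79%.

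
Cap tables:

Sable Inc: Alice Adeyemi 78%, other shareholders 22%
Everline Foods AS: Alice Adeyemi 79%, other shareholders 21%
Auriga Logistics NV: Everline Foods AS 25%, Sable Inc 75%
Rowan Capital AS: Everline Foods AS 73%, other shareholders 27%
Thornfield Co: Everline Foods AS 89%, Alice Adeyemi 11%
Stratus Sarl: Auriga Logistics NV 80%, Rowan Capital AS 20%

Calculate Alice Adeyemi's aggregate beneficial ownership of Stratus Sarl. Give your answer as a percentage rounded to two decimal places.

74.13%

Alice reaches Stratus along 3 paths.
Via Everline → Auriga: 79% × 25% × 80% = 15.8%.
Via Sable → Auriga: 78% × 75% × 80% = 46.8%.
Via Everline → Rowan: 79% × 73% × 20% = 11.534%.
Total: 15.8% + 46.8% + 11.534% = 74.134%.
Rounded: 74.13%.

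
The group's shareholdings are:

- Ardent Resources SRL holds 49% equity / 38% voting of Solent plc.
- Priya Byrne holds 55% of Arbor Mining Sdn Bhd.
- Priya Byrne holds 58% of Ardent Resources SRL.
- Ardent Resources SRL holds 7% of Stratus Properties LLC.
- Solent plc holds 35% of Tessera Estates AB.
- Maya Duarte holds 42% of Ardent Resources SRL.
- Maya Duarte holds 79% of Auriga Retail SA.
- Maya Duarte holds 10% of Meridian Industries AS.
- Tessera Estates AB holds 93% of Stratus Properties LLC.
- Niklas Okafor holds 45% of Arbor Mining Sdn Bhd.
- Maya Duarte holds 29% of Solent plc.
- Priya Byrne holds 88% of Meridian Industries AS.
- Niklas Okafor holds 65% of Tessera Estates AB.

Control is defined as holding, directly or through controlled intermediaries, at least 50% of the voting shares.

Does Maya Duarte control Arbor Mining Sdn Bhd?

Maya holds 79% of Auriga, so Maya controls Auriga.
Neither Maya nor any entity Maya controls holds any voting interest in Arbor.
So Maya does not control Arbor.

No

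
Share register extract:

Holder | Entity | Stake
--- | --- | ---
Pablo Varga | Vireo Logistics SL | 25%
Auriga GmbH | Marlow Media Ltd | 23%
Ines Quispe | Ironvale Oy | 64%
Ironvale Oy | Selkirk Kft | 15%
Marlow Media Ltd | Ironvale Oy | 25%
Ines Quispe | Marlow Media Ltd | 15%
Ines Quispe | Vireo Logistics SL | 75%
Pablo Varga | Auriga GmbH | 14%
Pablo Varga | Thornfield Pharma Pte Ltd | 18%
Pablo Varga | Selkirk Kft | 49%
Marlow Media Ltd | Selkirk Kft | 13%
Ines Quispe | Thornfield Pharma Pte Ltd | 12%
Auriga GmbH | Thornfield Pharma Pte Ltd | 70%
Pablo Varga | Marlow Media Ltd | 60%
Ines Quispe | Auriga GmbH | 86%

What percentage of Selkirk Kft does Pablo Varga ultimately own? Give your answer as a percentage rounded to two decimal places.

59.59%

Pablo reaches Selkirk along 5 paths.
Direct stake: 49% = 49%.
Via Marlow → Ironvale: 60% × 25% × 15% = 2.25%.
Via Auriga → Marlow → Ironvale: 14% × 23% × 25% × 15% = 0.12075%.
Via Marlow: 60% × 13% = 7.8%.
Via Auriga → Marlow: 14% × 23% × 13% = 0.4186%.
Total: 49% + 2.25% + 0.12075% + 7.8% + 0.4186% = 59.58935%.
Rounded: 59.59%.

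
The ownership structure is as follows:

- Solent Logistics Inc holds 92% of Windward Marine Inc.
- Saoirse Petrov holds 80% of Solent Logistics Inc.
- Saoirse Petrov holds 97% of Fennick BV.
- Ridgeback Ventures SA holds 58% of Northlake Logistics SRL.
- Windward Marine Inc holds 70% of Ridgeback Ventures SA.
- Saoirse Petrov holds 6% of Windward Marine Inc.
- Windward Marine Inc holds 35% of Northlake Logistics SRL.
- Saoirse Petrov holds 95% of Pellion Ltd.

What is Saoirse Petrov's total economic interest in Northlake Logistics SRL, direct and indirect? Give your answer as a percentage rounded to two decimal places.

Saoirse reaches Northlake along 4 paths.
Via Windward: 6% × 35% = 2.1%.
Via Solent → Windward: 80% × 92% × 35% = 25.76%.
Via Windward → Ridgeback: 6% × 70% × 58% = 2.436%.
Via Solent → Windward → Ridgeback: 80% × 92% × 70% × 58% = 29.8816%.
Total: 2.1% + 25.76% + 2.436% + 29.8816% = 60.1776%.
Rounded: 60.18%.

60.18%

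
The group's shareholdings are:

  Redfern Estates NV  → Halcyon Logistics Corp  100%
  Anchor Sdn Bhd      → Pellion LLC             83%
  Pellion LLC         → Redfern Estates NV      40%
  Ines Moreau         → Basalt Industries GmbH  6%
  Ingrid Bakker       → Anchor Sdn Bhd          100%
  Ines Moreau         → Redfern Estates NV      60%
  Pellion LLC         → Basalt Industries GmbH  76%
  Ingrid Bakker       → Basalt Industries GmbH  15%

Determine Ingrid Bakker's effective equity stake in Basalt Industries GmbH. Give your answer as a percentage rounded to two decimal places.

Ingrid reaches Basalt along 2 paths.
Direct stake: 15% = 15%.
Via Anchor → Pellion: 100% × 83% × 76% = 63.08%.
Total: 15% + 63.08% = 78.08%.

78.08%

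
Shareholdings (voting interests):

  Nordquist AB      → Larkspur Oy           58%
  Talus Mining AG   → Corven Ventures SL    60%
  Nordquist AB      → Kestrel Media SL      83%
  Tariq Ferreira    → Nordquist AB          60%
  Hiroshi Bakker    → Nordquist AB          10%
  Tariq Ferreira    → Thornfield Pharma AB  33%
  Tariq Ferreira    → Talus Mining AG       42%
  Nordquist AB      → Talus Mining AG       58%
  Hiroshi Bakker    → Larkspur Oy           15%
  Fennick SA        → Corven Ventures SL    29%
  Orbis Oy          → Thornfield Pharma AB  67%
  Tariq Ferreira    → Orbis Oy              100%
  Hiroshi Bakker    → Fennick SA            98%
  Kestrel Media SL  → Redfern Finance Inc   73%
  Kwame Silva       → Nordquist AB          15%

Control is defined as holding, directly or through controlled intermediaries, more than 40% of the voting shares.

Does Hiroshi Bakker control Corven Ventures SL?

Hiroshi holds 98% of Fennick, so Hiroshi controls Fennick.
In Corven, Hiroshi's side holds only 29%, not > 40%.
So Hiroshi does not control Corven.

No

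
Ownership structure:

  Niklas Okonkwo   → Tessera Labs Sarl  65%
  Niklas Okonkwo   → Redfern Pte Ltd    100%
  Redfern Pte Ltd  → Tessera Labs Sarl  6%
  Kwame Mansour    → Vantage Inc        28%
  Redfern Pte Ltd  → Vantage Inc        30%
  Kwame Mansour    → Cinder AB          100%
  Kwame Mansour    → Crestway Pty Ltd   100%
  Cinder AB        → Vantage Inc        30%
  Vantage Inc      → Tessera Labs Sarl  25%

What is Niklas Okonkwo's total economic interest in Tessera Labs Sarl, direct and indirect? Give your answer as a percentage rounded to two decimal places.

Niklas reaches Tessera along 3 paths.
Via Redfern: 100% × 6% = 6%.
Direct stake: 65% = 65%.
Via Redfern → Vantage: 100% × 30% × 25% = 7.5%.
Total: 6% + 65% + 7.5% = 78.5%.
Rounded: 78.50%.

78.50%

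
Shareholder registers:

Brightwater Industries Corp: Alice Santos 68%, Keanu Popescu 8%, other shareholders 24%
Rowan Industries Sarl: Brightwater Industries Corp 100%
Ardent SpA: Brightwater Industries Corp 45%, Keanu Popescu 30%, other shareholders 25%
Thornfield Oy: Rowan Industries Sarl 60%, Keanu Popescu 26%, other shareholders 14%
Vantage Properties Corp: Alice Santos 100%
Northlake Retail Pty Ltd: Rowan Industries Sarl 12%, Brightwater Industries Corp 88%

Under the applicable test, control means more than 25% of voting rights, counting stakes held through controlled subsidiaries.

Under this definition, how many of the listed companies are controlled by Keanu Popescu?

2

Keanu holds 30% of Ardent, so Keanu controls Ardent.
Keanu holds 26% of Thornfield, so Keanu controls Thornfield.
No other company's threshold is met.
Keanu controls 2 companies.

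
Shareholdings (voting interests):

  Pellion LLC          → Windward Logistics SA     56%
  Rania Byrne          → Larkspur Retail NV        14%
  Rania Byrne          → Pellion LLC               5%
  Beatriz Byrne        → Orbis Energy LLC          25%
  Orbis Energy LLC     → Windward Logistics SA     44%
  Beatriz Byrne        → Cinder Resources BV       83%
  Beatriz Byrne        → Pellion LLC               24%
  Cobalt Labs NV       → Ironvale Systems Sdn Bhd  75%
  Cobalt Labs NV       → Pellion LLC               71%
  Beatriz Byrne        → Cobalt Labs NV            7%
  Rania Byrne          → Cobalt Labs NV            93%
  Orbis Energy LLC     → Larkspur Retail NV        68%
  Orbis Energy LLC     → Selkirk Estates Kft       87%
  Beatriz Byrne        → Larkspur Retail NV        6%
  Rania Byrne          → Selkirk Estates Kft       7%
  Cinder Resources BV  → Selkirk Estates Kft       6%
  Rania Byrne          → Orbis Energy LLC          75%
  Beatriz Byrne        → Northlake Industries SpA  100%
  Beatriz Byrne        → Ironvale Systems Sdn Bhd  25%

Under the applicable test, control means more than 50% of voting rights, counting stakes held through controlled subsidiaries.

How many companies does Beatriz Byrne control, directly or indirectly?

2

Beatriz holds 83% of Cinder, so Beatriz controls Cinder.
Beatriz holds 100% of Northlake, so Beatriz controls Northlake.
No other company's threshold is met.
Beatriz controls 2 companies.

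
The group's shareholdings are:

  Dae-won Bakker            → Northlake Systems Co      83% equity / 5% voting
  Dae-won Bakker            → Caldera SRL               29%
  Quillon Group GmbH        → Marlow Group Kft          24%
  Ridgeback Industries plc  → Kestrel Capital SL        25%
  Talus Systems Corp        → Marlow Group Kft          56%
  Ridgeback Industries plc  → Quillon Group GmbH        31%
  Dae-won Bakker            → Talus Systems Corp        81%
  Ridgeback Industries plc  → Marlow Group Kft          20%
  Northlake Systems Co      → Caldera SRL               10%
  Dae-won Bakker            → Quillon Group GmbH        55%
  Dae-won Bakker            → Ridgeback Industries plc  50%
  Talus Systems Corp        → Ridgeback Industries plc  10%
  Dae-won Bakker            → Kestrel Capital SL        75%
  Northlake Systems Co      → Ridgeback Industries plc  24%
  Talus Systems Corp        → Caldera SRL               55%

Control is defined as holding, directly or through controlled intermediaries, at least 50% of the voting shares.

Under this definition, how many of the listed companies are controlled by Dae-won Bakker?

Dae-won holds 81% of Talus, so Dae-won controls Talus.
Dae-won and Talus together hold 50% + 10% = 60% of Ridgeback, so Dae-won controls Ridgeback.
Dae-won and Talus together hold 29% + 55% = 84% of Caldera, so Dae-won controls Caldera.
Dae-won and Ridgeback together hold 55% + 31% = 86% of Quillon, so Dae-won controls Quillon.
Quillon and Talus and Ridgeback together hold 24% + 56% + 20% = 100% of Marlow, so Dae-won controls Marlow.
Dae-won and Ridgeback together hold 75% + 25% = 100% of Kestrel, so Dae-won controls Kestrel.
No other company's threshold is met.
Dae-won controls 6 companies.

6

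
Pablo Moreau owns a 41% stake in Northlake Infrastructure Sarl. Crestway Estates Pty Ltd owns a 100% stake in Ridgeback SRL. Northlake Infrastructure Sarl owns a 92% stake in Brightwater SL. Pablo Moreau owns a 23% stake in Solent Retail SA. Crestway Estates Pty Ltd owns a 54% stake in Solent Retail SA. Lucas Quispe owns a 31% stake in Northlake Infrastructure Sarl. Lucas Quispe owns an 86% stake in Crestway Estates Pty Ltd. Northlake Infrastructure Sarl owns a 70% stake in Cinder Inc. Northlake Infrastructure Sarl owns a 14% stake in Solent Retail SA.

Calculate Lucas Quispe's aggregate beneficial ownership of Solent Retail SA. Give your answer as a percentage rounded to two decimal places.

50.78%

Lucas reaches Solent along 2 paths.
Via Crestway: 86% × 54% = 46.44%.
Via Northlake: 31% × 14% = 4.34%.
Total: 46.44% + 4.34% = 50.78%.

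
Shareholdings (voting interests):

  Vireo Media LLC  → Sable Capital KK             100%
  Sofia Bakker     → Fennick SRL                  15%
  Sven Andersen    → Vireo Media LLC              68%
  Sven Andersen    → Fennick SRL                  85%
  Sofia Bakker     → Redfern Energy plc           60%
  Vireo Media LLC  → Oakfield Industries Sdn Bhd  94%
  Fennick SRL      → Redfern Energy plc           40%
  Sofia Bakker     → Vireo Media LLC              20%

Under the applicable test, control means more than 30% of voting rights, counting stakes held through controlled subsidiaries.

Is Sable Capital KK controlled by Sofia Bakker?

No

Sofia holds 60% of Redfern, so Sofia controls Redfern.
Neither Sofia nor any entity Sofia controls holds any voting interest in Sable.
So Sofia does not control Sable.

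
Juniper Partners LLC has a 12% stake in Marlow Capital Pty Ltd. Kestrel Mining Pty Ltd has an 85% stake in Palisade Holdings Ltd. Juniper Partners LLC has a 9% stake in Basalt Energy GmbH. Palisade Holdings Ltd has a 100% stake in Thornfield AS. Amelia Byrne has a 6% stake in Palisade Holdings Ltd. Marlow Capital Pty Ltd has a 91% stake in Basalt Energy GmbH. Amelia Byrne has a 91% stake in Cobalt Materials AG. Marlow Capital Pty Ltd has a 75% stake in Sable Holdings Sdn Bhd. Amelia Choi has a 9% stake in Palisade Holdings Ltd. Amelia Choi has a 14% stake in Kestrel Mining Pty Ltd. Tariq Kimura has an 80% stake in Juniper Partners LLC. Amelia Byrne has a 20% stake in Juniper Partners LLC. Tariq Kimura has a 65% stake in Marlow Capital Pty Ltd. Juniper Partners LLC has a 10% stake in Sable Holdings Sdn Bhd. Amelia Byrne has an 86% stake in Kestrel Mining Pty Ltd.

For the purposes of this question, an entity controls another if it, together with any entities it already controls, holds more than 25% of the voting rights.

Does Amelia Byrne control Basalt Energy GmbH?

Amelia Byrne holds 86% of Kestrel, so Amelia Byrne controls Kestrel.
Kestrel and Amelia Byrne together hold 85% + 6% = 91% of Palisade, so Amelia Byrne controls Palisade.
Palisade holds 100% of Thornfield, so Amelia Byrne controls Thornfield.
Amelia Byrne holds 91% of Cobalt, so Amelia Byrne controls Cobalt.
Neither Amelia Byrne nor any entity Amelia Byrne controls holds any voting interest in Basalt.
So Amelia Byrne does not control Basalt.

No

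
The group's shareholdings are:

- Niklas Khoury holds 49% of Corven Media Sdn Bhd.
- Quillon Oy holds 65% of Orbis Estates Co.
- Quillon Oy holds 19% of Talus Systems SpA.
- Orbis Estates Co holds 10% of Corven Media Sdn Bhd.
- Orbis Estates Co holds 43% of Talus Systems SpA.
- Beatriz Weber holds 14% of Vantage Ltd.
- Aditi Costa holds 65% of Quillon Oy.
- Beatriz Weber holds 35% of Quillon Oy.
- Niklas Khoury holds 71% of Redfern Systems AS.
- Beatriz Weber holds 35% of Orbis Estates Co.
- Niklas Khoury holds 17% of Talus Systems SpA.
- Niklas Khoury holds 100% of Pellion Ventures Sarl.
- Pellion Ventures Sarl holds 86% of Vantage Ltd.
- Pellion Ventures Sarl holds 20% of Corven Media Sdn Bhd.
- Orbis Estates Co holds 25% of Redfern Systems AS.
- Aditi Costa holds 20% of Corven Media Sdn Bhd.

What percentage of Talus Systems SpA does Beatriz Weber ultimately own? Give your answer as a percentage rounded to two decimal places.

Beatriz reaches Talus along 3 paths.
Via Quillon: 35% × 19% = 6.65%.
Via Orbis: 35% × 43% = 15.05%.
Via Quillon → Orbis: 35% × 65% × 43% = 9.7825%.
Total: 6.65% + 15.05% + 9.7825% = 31.4825%.
Rounded: 31.48%.

31.48%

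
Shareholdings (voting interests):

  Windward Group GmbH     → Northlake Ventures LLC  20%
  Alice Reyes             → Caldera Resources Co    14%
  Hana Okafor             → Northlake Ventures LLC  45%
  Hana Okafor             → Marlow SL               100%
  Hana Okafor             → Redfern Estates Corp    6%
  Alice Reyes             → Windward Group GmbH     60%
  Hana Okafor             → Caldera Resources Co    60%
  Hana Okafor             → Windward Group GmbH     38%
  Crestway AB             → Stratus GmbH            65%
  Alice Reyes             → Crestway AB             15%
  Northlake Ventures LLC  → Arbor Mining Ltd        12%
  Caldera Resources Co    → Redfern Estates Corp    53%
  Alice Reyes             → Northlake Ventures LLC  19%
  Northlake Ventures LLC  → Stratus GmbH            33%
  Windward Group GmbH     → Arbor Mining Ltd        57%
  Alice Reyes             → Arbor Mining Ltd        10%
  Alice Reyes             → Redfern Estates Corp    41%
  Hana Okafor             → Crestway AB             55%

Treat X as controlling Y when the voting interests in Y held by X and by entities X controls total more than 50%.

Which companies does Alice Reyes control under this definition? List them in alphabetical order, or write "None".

Alice holds 60% of Windward, so Alice controls Windward.
Alice and Windward together hold 10% + 57% = 67% of Arbor, so Alice controls Arbor.
No other company's threshold is met.

Arbor Mining Ltd, Windward Group GmbH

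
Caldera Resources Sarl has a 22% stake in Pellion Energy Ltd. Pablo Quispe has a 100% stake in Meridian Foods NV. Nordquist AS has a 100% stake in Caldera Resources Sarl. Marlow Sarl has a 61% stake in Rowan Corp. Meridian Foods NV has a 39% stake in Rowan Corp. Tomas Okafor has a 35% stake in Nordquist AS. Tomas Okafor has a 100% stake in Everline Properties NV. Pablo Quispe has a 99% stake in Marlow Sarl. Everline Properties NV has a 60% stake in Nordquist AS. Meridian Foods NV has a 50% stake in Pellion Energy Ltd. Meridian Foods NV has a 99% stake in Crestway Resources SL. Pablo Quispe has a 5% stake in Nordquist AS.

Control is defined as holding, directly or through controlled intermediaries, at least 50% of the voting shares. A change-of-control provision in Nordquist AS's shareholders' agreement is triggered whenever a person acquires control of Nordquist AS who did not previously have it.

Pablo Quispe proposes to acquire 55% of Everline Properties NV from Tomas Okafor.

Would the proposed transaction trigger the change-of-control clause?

Yes

The purchase adds only to Pablo's holdings (Tomas's stake shrinks), so Pablo is the only person who could newly come to control Nordquist.
Pablo holds 100% of Meridian, so Pablo controls Meridian.
Meridian holds 99% of Crestway, so Pablo controls Crestway.
Pablo holds 99% of Marlow, so Pablo controls Marlow.
Marlow and Meridian together hold 61% + 39% = 100% of Rowan, so Pablo controls Rowan.
Meridian holds 50% of Pellion, so Pablo controls Pellion.
In Nordquist, Pablo's side holds only 5%, not ≥ 50%.
So before the transaction, Pablo does not control Nordquist.
After the purchase, Pablo holds 55% of Everline directly, and Tomas's stake falls to 45%.
Pablo holds 55% of Everline, so Pablo controls Everline.
Everline and Pablo together hold 60% + 5% = 65% of Nordquist, so Pablo controls Nordquist.
Pablo did not control Nordquist before and does after, so the clause is triggered.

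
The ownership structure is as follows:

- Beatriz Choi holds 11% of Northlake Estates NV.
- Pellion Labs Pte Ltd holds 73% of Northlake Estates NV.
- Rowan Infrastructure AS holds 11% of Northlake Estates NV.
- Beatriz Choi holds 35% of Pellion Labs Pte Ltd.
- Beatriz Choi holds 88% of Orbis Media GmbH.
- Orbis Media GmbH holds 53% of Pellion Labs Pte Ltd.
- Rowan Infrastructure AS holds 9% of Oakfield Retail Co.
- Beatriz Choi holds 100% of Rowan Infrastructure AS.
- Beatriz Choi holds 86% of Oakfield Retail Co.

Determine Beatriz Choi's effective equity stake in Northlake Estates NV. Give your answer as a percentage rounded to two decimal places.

Beatriz reaches Northlake along 4 paths.
Via Pellion: 35% × 73% = 25.55%.
Via Orbis → Pellion: 88% × 53% × 73% = 34.0472%.
Via Rowan: 100% × 11% = 11%.
Direct stake: 11% = 11%.
Total: 25.55% + 34.0472% + 11% + 11% = 81.5972%.
Rounded: 81.60%.

81.60%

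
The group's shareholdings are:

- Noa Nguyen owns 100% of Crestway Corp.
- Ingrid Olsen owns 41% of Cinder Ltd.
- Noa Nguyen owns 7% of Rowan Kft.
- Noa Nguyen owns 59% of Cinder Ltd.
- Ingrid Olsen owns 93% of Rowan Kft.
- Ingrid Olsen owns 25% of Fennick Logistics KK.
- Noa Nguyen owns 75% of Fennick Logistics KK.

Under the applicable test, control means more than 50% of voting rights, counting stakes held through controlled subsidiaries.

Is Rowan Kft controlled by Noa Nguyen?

Noa holds 59% of Cinder, so Noa controls Cinder.
Noa holds 75% of Fennick, so Noa controls Fennick.
Noa holds 100% of Crestway, so Noa controls Crestway.
In Rowan, Noa's side holds only 7%, not > 50%.
So Noa does not control Rowan.

No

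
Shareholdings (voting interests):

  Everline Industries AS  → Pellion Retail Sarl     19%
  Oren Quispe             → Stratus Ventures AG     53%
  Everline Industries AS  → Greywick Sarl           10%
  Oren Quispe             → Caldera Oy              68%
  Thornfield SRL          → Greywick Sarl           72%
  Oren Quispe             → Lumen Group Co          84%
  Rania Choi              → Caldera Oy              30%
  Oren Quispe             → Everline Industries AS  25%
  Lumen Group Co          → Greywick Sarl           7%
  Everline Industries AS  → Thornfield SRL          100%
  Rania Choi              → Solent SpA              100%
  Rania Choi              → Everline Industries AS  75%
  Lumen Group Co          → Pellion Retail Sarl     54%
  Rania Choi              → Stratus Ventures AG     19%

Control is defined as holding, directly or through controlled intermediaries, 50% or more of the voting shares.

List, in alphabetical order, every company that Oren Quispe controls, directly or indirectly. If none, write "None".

Caldera Oy, Lumen Group Co, Pellion Retail Sarl, Stratus Ventures AG

Oren holds 68% of Caldera, so Oren controls Caldera.
Oren holds 53% of Stratus, so Oren controls Stratus.
Oren holds 84% of Lumen, so Oren controls Lumen.
Lumen holds 54% of Pellion, so Oren controls Pellion.
No other company's threshold is met.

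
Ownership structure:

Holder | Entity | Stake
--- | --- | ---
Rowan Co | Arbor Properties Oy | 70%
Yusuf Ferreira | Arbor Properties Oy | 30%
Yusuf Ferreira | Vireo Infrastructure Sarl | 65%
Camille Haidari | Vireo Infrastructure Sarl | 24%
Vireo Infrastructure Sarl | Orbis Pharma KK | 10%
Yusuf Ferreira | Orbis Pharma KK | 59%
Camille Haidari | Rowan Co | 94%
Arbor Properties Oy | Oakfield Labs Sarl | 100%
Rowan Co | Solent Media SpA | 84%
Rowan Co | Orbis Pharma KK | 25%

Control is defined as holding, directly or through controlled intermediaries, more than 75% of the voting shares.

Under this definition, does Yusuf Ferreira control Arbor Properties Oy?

Yusuf's largest direct stake is 65% in Vireo, which does not meet the threshold, so Yusuf controls no company.
In Arbor, Yusuf's side holds only 30%, not > 75%.
So Yusuf does not control Arbor.

No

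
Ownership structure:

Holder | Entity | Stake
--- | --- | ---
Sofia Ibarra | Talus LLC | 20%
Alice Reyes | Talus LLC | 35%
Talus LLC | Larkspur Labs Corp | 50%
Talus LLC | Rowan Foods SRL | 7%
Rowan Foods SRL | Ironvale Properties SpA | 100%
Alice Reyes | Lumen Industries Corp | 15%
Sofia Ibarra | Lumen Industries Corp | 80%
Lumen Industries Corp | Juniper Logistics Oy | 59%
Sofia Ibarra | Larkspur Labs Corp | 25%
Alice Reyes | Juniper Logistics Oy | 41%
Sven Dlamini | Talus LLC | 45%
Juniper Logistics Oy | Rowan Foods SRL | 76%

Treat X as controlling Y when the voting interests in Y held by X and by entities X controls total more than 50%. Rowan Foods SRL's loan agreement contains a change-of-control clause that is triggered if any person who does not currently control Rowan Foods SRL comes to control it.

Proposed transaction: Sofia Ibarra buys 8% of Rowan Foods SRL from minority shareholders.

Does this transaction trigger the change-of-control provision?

No

The purchase changes only Sofia's holdings, so Sofia is the only person who could newly come to control Rowan.
Sofia holds 80% of Lumen, so Sofia controls Lumen.
Lumen holds 59% of Juniper, so Sofia controls Juniper.
Juniper holds 76% of Rowan, so Sofia controls Rowan.
So Sofia already controls Rowan before the transaction.
After the purchase, Sofia holds 8% of Rowan directly.
Sofia controlled Rowan already, so this is not a new person acquiring control; every other person's position is unchanged or reduced.
No new person acquires control, so the clause is not triggered.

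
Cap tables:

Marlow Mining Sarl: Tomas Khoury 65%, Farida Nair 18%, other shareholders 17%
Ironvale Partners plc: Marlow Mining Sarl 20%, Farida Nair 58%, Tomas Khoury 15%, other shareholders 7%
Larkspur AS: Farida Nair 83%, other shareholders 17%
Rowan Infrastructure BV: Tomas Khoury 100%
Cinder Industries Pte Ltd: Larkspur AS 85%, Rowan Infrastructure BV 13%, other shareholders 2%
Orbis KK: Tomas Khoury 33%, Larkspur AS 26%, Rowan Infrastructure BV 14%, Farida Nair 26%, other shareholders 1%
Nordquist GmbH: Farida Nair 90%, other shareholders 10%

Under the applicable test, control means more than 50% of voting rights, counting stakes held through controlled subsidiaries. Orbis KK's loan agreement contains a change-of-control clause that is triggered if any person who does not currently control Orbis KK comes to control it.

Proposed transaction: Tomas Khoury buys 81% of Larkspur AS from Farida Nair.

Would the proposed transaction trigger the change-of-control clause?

The purchase adds only to Tomas's holdings (Farida's stake shrinks), so Tomas is the only person who could newly come to control Orbis.
Tomas holds 65% of Marlow, so Tomas controls Marlow.
Tomas holds 100% of Rowan, so Tomas controls Rowan.
In Orbis, Tomas's side holds only 33% + 14% = 47%, not > 50%.
So before the transaction, Tomas does not control Orbis.
After the purchase, Tomas holds 81% of Larkspur directly, and Farida's stake falls to 2%.
Tomas holds 81% of Larkspur, so Tomas controls Larkspur.
Tomas and Larkspur and Rowan together hold 33% + 26% + 14% = 73% of Orbis, so Tomas controls Orbis.
Tomas did not control Orbis before and does after, so the clause is triggered.

Yes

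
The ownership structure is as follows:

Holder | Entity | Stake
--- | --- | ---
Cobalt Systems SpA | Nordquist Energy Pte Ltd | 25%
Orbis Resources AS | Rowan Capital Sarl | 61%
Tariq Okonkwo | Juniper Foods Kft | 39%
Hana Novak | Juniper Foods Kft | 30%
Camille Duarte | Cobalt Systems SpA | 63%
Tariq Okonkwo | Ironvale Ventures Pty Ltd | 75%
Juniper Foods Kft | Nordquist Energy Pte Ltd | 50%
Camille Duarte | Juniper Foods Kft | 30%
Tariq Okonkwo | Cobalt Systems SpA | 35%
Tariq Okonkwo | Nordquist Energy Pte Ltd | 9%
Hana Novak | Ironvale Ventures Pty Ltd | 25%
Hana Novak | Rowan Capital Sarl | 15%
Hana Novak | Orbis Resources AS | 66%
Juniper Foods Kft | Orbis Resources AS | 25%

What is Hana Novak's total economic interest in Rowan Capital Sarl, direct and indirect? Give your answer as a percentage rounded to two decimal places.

59.84%

Hana reaches Rowan along 3 paths.
Via Orbis: 66% × 61% = 40.26%.
Via Juniper → Orbis: 30% × 25% × 61% = 4.575%.
Direct stake: 15% = 15%.
Total: 40.26% + 4.575% + 15% = 59.835%.
Rounded: 59.84%.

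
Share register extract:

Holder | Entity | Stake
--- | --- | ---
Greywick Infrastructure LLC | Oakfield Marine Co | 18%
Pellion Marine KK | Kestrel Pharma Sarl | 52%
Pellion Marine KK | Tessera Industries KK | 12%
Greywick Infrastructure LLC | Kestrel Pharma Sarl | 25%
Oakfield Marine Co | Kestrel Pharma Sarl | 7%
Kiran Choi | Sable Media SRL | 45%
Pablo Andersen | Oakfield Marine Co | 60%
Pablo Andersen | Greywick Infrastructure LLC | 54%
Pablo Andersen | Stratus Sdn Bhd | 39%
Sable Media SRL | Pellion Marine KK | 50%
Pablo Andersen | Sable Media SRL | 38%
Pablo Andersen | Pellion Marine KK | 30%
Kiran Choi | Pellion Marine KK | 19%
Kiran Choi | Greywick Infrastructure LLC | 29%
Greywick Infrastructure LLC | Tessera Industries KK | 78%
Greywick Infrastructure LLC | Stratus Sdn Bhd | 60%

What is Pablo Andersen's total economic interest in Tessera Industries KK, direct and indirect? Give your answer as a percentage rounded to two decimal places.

48.00%

Pablo reaches Tessera along 3 paths.
Via Greywick: 54% × 78% = 42.12%.
Via Sable → Pellion: 38% × 50% × 12% = 2.28%.
Via Pellion: 30% × 12% = 3.6%.
Total: 42.12% + 2.28% + 3.6% = 48%.
Rounded: 48.00%.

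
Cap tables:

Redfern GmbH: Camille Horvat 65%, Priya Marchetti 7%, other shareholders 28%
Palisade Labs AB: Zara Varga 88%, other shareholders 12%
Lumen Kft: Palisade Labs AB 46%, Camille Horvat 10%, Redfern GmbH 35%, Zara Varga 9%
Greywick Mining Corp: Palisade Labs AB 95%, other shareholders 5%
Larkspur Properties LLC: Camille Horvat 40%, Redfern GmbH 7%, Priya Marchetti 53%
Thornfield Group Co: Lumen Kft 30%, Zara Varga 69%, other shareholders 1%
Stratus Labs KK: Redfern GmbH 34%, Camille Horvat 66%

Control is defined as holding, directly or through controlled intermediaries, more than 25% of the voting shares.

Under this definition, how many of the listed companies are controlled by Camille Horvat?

Camille holds 65% of Redfern, so Camille controls Redfern.
Camille and Redfern together hold 10% + 35% = 45% of Lumen, so Camille controls Lumen.
Camille and Redfern together hold 40% + 7% = 47% of Larkspur, so Camille controls Larkspur.
Lumen holds 30% of Thornfield, so Camille controls Thornfield.
Redfern and Camille together hold 34% + 66% = 100% of Stratus, so Camille controls Stratus.
No other company's threshold is met.
Camille controls 5 companies.

5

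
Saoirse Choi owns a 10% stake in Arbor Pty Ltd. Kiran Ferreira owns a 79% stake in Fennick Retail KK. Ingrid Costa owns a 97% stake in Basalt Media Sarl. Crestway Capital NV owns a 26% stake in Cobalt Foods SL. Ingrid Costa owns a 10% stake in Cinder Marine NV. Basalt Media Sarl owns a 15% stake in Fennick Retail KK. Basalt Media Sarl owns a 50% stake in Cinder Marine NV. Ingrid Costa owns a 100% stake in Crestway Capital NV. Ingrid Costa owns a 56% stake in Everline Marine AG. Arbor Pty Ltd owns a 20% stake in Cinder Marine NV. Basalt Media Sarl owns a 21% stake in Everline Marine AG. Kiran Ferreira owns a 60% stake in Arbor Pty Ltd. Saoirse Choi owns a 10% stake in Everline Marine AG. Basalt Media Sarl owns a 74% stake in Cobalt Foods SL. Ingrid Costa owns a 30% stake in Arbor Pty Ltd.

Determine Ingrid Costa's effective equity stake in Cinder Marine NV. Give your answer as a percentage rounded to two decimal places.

Ingrid reaches Cinder along 3 paths.
Via Basalt: 97% × 50% = 48.5%.
Via Arbor: 30% × 20% = 6%.
Direct stake: 10% = 10%.
Total: 48.5% + 6% + 10% = 64.5%.
Rounded: 64.50%.

64.50%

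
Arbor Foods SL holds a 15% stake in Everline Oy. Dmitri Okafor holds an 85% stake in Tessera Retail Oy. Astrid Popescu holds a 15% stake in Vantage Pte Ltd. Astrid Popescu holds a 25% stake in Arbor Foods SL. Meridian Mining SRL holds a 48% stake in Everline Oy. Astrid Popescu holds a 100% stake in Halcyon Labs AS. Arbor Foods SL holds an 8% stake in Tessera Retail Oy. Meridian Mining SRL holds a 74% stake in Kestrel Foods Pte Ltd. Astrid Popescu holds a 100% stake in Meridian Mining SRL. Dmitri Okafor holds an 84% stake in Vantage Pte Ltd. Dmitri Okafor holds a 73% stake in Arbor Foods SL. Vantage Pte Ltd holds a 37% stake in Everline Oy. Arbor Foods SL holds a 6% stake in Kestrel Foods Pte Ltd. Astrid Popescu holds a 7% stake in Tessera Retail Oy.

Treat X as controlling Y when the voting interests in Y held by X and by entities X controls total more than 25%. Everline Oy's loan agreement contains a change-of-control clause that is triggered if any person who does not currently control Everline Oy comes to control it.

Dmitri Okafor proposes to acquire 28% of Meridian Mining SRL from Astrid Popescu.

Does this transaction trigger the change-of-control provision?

The purchase adds only to Dmitri's holdings (Astrid's stake shrinks), so Dmitri is the only person who could newly come to control Everline.
Dmitri holds 84% of Vantage, so Dmitri controls Vantage.
Dmitri holds 73% of Arbor, so Dmitri controls Arbor.
Arbor and Vantage together hold 15% + 37% = 52% of Everline, so Dmitri controls Everline.
So Dmitri already controls Everline before the transaction.
After the purchase, Dmitri holds 28% of Meridian directly, and Astrid's stake falls to 72%.
Dmitri controlled Everline already, so this is not a new person acquiring control; every other person's position is unchanged or reduced.
No new person acquires control, so the clause is not triggered.

No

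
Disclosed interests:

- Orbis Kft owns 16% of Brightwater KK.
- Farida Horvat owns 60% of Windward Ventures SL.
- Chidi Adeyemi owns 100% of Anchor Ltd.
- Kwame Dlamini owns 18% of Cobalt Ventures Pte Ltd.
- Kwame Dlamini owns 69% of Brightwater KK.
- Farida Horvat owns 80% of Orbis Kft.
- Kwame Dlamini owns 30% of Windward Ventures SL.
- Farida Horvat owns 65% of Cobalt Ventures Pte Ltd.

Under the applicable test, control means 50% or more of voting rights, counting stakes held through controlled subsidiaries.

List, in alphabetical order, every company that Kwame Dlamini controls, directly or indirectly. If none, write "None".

Brightwater KK

Kwame holds 69% of Brightwater, so Kwame controls Brightwater.
No other company's threshold is met.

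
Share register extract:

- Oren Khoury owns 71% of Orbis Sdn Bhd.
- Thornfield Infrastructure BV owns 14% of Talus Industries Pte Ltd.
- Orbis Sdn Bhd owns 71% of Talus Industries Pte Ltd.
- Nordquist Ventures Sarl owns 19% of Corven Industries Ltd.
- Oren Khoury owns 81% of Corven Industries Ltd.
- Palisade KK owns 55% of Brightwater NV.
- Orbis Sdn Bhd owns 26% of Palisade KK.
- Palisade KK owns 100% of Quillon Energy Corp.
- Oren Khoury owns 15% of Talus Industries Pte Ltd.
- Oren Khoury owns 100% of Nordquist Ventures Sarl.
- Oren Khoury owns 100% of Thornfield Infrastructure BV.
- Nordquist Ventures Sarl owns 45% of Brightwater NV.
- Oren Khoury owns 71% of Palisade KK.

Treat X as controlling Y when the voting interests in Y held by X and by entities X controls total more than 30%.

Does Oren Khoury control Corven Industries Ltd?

Yes

Oren holds 100% of Nordquist, so Oren controls Nordquist.
Nordquist and Oren together hold 19% + 81% = 100% of Corven, so Oren controls Corven.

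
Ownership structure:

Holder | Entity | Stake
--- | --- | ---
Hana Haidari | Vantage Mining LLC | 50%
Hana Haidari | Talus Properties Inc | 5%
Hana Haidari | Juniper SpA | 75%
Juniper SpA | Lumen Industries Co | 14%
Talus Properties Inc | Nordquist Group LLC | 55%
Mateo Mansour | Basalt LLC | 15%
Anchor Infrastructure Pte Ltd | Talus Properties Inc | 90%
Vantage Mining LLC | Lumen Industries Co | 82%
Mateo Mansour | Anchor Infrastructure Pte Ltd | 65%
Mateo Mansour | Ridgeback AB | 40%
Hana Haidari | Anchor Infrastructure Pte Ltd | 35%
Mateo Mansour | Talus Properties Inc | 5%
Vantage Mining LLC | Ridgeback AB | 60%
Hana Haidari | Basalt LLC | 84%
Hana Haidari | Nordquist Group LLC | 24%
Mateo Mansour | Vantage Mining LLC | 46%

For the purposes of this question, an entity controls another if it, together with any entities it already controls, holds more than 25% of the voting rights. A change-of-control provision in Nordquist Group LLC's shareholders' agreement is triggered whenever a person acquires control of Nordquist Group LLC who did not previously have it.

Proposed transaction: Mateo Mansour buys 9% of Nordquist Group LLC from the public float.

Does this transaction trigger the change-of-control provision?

The purchase changes only Mateo's holdings, so Mateo is the only person who could newly come to control Nordquist.
Mateo holds 65% of Anchor, so Mateo controls Anchor.
Anchor and Mateo together hold 90% + 5% = 95% of Talus, so Mateo controls Talus.
Talus holds 55% of Nordquist, so Mateo controls Nordquist.
So Mateo already controls Nordquist before the transaction.
After the purchase, Mateo holds 9% of Nordquist directly.
Mateo controlled Nordquist already, so this is not a new person acquiring control; every other person's position is unchanged or reduced.
No new person acquires control, so the clause is not triggered.

No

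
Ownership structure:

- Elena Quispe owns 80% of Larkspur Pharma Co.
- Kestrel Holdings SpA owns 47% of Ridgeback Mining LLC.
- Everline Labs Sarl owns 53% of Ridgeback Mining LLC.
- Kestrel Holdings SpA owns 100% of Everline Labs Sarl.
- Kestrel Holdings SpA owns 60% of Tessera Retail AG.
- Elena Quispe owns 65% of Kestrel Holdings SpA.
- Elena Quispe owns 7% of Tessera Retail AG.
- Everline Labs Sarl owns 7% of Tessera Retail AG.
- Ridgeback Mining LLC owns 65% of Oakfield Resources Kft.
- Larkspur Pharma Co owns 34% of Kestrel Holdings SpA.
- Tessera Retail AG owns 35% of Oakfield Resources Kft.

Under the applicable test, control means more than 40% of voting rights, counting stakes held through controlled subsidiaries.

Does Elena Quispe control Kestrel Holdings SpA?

Yes

Elena holds 80% of Larkspur, so Elena controls Larkspur.
Elena and Larkspur together hold 65% + 34% = 99% of Kestrel, so Elena controls Kestrel.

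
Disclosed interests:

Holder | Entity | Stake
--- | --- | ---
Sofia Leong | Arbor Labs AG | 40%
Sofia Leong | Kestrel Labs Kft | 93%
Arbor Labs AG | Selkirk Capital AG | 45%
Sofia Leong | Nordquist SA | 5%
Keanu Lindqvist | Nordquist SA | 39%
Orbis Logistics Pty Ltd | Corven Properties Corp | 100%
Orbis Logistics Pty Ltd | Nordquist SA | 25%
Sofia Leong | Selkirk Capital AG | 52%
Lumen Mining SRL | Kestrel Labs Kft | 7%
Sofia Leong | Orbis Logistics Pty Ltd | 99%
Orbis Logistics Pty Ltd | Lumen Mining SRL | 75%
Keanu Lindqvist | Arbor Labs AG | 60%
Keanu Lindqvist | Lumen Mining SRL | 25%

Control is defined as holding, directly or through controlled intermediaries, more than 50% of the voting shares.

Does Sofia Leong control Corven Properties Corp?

Yes

Sofia holds 99% of Orbis, so Sofia controls Orbis.
Orbis holds 100% of Corven, so Sofia controls Corven.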